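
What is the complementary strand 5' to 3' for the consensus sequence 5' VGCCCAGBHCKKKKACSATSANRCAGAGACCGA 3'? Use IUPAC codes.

5'-TCGGTCTCTGYNTSATSGTMMMMGDVCTGGGCB-3'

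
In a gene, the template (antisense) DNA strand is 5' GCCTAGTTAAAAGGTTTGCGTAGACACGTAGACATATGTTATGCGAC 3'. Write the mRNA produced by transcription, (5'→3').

The mRNA has the sequence of the coding strand (reverse complement of the template) with T→U. Reverse complement of GCCTAGTTAAAAGGTTTGCGTAGACACGTAGACATATGTTATGCGAC is GTCGCATAACATATGTCTACGTGTCTACGCAAACCTTTTAACTAGGC; then T→U.

5'-GUCGCAUAACAUAUGUCUACGUGUCUACGCAAACCUUUUAACUAGGC-3'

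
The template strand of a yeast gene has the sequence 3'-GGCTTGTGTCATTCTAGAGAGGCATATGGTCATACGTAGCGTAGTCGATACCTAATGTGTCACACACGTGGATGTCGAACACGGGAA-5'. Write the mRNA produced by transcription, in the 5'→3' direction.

5'-CCGAACACAGUAAGAUCUCUCCGUAUACCAGUAUGCAUCGCAUCAGCUAUGGAUUACACAGUGUGUGCACCUACAGCUUGUGCCCUU-3'

Reading the template 3'→5' as shown, RNA polymerase pairs each base (A→U, T→A, G↔C) to build mRNA 5'→3' directly.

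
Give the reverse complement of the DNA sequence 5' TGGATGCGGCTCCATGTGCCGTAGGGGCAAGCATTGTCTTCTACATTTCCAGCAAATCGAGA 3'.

5'-TCTCGATTTGCTGGAAATGTAGAAGACAATGCTTGCCCCTACGGCACATGGAGCCGCATCCA-3'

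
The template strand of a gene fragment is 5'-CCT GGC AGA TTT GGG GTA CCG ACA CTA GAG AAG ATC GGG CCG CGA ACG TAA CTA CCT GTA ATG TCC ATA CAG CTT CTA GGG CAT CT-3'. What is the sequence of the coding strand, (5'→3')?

The coding strand is complementary and antiparallel to the template: take the complement (A↔T, G↔C) and reverse.

5'-AGATGCCCTAGAAGCTGTATGGACATTACAGGTAGTTACGTTCGCGGCCCGATCTTCTCTAGTGTCGGTACCCCAAATCTGCCAGG-3'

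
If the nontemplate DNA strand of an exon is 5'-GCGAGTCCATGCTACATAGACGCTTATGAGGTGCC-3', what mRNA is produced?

The mRNA is synthesized from the template strand, so it matches the coding strand with T replaced by U.

5′-GCGAGUCCAUGCUACAUAGACGCUUAUGAGGUGCC-3′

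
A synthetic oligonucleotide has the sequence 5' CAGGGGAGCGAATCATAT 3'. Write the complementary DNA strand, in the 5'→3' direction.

The complement of CAGGGGAGCGAATCATAT is GTCCCCTCGCTTAGTATA (A↔T, G↔C). DNA strands are antiparallel, so the complementary strand runs 3'→5'; reversing gives the 5'→3' form.

5'-ATATGATTCGCTCCCCTG-3'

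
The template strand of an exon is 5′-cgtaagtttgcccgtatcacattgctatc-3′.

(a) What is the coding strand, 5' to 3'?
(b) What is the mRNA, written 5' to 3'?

(a) The coding strand is the reverse complement of the template: complement GCATTCAAACGGGCATAGTGTAACGATAG, then reverse.
(b) mRNA has the coding-strand sequence with T→U.

(a) 5'-GATAGCAATGTGATACGGGCAAACTTACG-3'
(b) 5′-GAUAGCAAUGUGAUACGGGCAAACUUACG-3′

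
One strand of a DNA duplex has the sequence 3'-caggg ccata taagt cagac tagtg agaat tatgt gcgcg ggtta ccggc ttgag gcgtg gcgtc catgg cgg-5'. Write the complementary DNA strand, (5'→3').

5'-GTCCCGGTATATTCAGTCTGATCACTCTTAATACACGCGCCCAATGGCCGAACTCCGCACCGCAGGTACCGCC-3'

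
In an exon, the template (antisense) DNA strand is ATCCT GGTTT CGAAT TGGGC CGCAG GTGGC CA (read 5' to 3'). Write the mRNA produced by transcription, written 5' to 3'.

5'-UGGCCACCUGCGGCCCAAUUCGAAACCAGGAU-3'

The mRNA has the sequence of the coding strand (reverse complement of the template) with T→U. Reverse complement of ATCCTGGTTTCGAATTGGGCCGCAGGTGGCCA is TGGCCACCTGCGGCCCAATTCGAAACCAGGAT; then T→U.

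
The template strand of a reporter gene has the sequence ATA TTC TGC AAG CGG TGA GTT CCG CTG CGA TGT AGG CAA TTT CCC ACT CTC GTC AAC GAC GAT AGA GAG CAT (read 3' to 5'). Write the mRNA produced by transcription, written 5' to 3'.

Reading the template 3'→5' as shown, RNA polymerase pairs each base (A→U, T→A, G↔C) to build mRNA 5'→3' directly.

5'-UAUAAGACGUUCGCCACUCAAGGCGACGCUACAUCCGUUAAAGGGUGAGAGCAGUUGCUGCUAUCUCUCGUA-3'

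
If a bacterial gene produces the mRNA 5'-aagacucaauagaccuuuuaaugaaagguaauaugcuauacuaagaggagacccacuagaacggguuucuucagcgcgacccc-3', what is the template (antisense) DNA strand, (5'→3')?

5'-GGGGTCGCGCTGAAGAAACCCGTTCTAGTGGGTCTCCTCTTAGTATAGCATATTACCTTTCATTAAAAGGTCTATTGAGTCTT-3'

Replace U with T to get the coding DNA strand: AAGACTCAATAGACCTTTTAATGAAAGGTAATATGCTATACTAAGAGGAGACCCACTAGAACGGGTTTCTTCAGCGCGACCCC. The template strand is its reverse complement (complement TTCTGAGTTATCTGGAAAATTACTTTCCATTATACGATATGATTCTCCTCTGGGTGATCTTGCCCAAAGAAGTCGCGCTGGGG, then reverse).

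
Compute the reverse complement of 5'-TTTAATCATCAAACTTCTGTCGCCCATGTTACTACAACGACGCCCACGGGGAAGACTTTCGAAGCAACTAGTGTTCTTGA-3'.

Complement each base (A↔T, G↔C): AAATTAGTAGTTTGAAGACAGCGGGTACAATGATGTTGCTGCGGGTGCCCCTTCTGAAAGCTTCGTTGATCACAAGAACT. Then reverse.

5'-TCAAGAACACTAGTTGCTTCGAAAGTCTTCCCCGTGGGCGTCGTTGTAGTAACATGGGCGACAGAAGTTTGATGATTAAA-3'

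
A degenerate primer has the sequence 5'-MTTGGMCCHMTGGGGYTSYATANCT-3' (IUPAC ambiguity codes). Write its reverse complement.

5'-AGNTATRSARCCCCAKDGGKCCAAK-3'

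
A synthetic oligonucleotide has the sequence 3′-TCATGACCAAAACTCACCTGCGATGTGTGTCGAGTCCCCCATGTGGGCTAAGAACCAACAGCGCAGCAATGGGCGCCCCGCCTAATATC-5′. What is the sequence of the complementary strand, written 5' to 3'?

5'-AGTACTGGTTTTGAGTGGACGCTACACACAGCTCAGGGGGTACACCCGATTCTTGGTTGTCGCGTCGTTACCCGCGGGGCGGATTATAG-3'

The strand is given 3'→5', so its complement runs 5'→3' in the same left-to-right order: pair each base A↔T, G↔C.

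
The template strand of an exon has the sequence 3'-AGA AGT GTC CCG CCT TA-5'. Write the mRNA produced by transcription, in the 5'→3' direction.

5'-UCUUCACAGGGCGGAAU-3'

Reading the template 3'→5' as shown, RNA polymerase pairs each base (A→U, T→A, G↔C) to build mRNA 5'→3' directly.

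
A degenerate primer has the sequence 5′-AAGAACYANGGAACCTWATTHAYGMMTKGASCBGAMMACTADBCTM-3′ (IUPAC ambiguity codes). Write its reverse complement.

5'-KAGVHTAGTKKTCVGSTCMAKKCRTDAATWAGGTTCCNTRGTTCTT-3'

Standard pairs A↔T, G↔C; ambiguity codes pair Y↔R, M↔K, W↔W, S↔S, B↔V, D↔H, N↔N. Complement (TTCTTGRTNCCTTGGAWTAADTRCKKAMCTSGVCTKKTGATHVGAK), then reverse for 5'→3'.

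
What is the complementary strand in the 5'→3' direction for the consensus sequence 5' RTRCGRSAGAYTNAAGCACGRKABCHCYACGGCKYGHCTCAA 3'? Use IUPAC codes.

5′-TTGAGDCRMGCCGTRGDGVTMYCGTGCTTNARTCTSYCGYAY-3′

Standard pairs A↔T, G↔C; ambiguity codes pair R↔Y, K↔M, S↔S, B↔V, H↔D, N↔N. Complement (YAYGCYSTCTRANTTCGTGCYMTVGDGRTGCCGMRCDGAGTT), then reverse for 5'→3'.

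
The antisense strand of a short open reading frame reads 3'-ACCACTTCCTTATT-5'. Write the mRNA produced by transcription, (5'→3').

5′-UGGUGAAGGAAUAA-3′

Reading the template 3'→5' as shown, RNA polymerase pairs each base (A→U, T→A, G↔C) to build mRNA 5'→3' directly.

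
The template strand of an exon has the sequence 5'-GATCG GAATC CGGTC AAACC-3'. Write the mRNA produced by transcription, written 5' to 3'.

The mRNA has the sequence of the coding strand (reverse complement of the template) with T→U. Reverse complement of GATCGGAATCCGGTCAAACC is GGTTTGACCGGATTCCGATC; then T→U.

5'-GGUUUGACCGGAUUCCGAUC-3'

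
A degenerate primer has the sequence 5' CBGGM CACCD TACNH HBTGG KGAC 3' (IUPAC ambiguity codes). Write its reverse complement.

5′-GTCMCCAVDDNGTAHGGTGKCCVG-3′

Standard pairs A↔T, G↔C; ambiguity codes pair M↔K, B↔V, D↔H, N↔N. Complement (GVCCKGTGGHATGNDDVACCMCTG), then reverse for 5'→3'.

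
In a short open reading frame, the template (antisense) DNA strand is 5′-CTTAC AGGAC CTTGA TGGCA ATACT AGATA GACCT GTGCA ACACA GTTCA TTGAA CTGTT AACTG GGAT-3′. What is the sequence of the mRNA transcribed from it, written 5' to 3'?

5'-AUCCCAGUUAACAGUUCAAUGAACUGUGUUGCACAGGUCUAUCUAGUAUUGCCAUCAAGGUCCUGUAAG-3'

The mRNA has the sequence of the coding strand (reverse complement of the template) with T→U. Reverse complement of CTTACAGGACCTTGATGGCAATACTAGATAGACCTGTGCAACACAGTTCATTGAACTGTTAACTGGGAT is ATCCCAGTTAACAGTTCAATGAACTGTGTTGCACAGGTCTATCTAGTATTGCCATCAAGGTCCTGTAAG; then T→U.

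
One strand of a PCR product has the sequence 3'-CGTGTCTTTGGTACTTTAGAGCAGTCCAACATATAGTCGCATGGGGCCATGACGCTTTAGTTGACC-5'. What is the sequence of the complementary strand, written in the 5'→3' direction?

5′-GCACAGAAACCATGAAATCTCGTCAGGTTGTATATCAGCGTACCCCGGTACTGCGAAATCAACTGG-3′

The strand is given 3'→5', so its complement runs 5'→3' in the same left-to-right order: pair each base A↔T, G↔C.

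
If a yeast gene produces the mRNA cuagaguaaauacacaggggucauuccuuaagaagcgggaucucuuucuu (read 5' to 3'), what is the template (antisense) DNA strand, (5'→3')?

5'-AAGAAAGAGATCCCGCTTCTTAAGGAATGACCCCTGTGTATTTACTCTAG-3'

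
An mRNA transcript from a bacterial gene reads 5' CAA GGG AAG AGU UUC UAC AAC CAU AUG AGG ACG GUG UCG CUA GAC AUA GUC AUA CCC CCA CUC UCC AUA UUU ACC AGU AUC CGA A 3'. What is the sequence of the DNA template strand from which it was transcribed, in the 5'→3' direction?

5'-TTCGGATACTGGTAAATATGGAGAGTGGGGGTATGACTATGTCTAGCGACACCGTCCTCATATGGTTGTAGAAACTCTTCCCTTG-3'

Replace U with T to get the coding DNA strand: CAAGGGAAGAGTTTCTACAACCATATGAGGACGGTGTCGCTAGACATAGTCATACCCCCACTCTCCATATTTACCAGTATCCGAA. The template strand is its reverse complement (complement GTTCCCTTCTCAAAGATGTTGGTATACTCCTGCCACAGCGATCTGTATCAGTATGGGGGTGAGAGGTATAAATGGTCATAGGCTT, then reverse).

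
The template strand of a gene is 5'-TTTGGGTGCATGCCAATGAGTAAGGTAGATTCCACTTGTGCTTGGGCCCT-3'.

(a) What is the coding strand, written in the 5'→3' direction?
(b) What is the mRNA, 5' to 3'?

(a) 5'-AGGGCCCAAGCACAAGTGGAATCTACCTTACTCATTGGCATGCACCCAAA-3'
(b) 5'-AGGGCCCAAGCACAAGUGGAAUCUACCUUACUCAUUGGCAUGCACCCAAA-3'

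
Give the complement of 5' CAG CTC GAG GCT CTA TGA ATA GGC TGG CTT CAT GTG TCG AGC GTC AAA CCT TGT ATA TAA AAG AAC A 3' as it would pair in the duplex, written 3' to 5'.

Base-pairing A↔T, G↔C gives the complement. The complementary strand is antiparallel, so paired with a 5'→3' strand it runs 3'→5'.

3'-GTCGAGCTCCGAGATACTTATCCGACCGAAGTACACAGCTCGCAGTTTGGAACATATATTTTCTTGT-5'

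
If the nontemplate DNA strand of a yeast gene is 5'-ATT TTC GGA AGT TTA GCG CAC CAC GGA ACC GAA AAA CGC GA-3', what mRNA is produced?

5'-AUUUUCGGAAGUUUAGCGCACCACGGAACCGAAAAACGCGA-3'

mRNA has the coding-strand sequence with U in place of T.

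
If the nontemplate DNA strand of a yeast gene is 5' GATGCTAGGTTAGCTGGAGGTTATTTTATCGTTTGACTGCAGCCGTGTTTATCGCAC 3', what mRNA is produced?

mRNA has the coding-strand sequence with U in place of T.

5'-GAUGCUAGGUUAGCUGGAGGUUAUUUUAUCGUUUGACUGCAGCCGUGUUUAUCGCAC-3'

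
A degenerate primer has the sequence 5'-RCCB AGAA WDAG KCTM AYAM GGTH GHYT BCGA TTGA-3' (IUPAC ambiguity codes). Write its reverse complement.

Standard pairs A↔T, G↔C; ambiguity codes pair R↔Y, M↔K, W↔W, B↔V, D↔H. Complement (YGGVTCTTWHTCMGAKTRTKCCADCDRAVGCTAACT), then reverse for 5'→3'.

5'-TCAATCGVARDCDACCKTRTKAGMCTHWTTCTVGGY-3'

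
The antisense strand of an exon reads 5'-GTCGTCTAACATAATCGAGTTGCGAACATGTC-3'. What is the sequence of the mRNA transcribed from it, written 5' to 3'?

5′-GACAUGUUCGCAACUCGAUUAUGUUAGACGAC-3′

RNA polymerase reads the template 3'→5' and synthesizes mRNA 5'→3' by base-pairing (A→U, T→A, G↔C). The complement of the template is CAGCAGATTGTATTAGCTCAACGCTTGTACAG; antiparallel, so 5'→3' the coding strand is GACATGTTCGCAACTCGATTATGTTAGACGAC. Replace T with U for the mRNA.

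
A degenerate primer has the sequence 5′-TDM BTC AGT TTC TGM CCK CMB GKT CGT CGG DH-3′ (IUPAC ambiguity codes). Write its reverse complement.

Standard pairs A↔T, G↔C; ambiguity codes pair M↔K, B↔V, D↔H. Complement (AHKVAGTCAAAGACKGGMGKVCMAGCAGCCHD), then reverse for 5'→3'.

5'-DHCCGACGAMCVKGMGGKCAGAAACTGAVKHA-3'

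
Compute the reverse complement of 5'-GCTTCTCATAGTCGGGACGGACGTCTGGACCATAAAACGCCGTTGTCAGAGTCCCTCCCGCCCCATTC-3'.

Complement each base (A↔T, G↔C): CGAAGAGTATCAGCCCTGCCTGCAGACCTGGTATTTTGCGGCAACAGTCTCAGGGAGGGCGGGGTAAG. Then reverse.

5′-GAATGGGGCGGGAGGGACTCTGACAACGGCGTTTTATGGTCCAGACGTCCGTCCCGACTATGAGAAGC-3′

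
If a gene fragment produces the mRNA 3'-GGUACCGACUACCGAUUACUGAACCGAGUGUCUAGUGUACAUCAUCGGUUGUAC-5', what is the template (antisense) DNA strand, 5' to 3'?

5′-CCATGGCTGATGGCTAATGACTTGGCTCACAGATCACATGTAGTAGCCAACATG-3′

Written 5'→3' the mRNA is CAUGUUGGCUACUACAUGUGAUCUGUGAGCCAAGUCAUUAGCCAUCAGCCAUGG, so the coding DNA strand is CATGTTGGCTACTACATGTGATCTGTGAGCCAAGTCATTAGCCATCAGCCATGG. The template is its reverse complement.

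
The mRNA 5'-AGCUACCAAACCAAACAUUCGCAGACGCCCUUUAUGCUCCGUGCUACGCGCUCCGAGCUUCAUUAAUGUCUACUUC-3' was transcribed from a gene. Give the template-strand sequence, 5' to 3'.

5'-GAAGTAGACATTAATGAAGCTCGGAGCGCGTAGCACGGAGCATAAAGGGCGTCTGCGAATGTTTGGTTTGGTAGCT-3'

Replace U with T to get the coding DNA strand: AGCTACCAAACCAAACATTCGCAGACGCCCTTTATGCTCCGTGCTACGCGCTCCGAGCTTCATTAATGTCTACTTC. The template strand is its reverse complement (complement TCGATGGTTTGGTTTGTAAGCGTCTGCGGGAAATACGAGGCACGATGCGCGAGGCTCGAAGTAATTACAGATGAAG, then reverse).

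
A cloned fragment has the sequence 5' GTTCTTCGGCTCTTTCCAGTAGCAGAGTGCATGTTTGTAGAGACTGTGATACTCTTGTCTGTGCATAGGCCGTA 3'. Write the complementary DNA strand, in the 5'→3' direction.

The complement of GTTCTTCGGCTCTTTCCAGTAGCAGAGTGCATGTTTGTAGAGACTGTGATACTCTTGTCTGTGCATAGGCCGTA is CAAGAAGCCGAGAAAGGTCATCGTCTCACGTACAAACATCTCTGACACTATGAGAACAGACACGTATCCGGCAT (A↔T, G↔C). DNA strands are antiparallel, so the complementary strand runs 3'→5'; reversing gives the 5'→3' form.

5'-TACGGCCTATGCACAGACAAGAGTATCACAGTCTCTACAAACATGCACTCTGCTACTGGAAAGAGCCGAAGAAC-3'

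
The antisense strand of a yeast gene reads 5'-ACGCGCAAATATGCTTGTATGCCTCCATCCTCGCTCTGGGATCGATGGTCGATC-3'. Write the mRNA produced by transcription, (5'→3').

RNA polymerase reads the template 3'→5' and synthesizes mRNA 5'→3' by base-pairing (A→U, T→A, G↔C). The complement of the template is TGCGCGTTTATACGAACATACGGAGGTAGGAGCGAGACCCTAGCTACCAGCTAG; antiparallel, so 5'→3' the coding strand is GATCGACCATCGATCCCAGAGCGAGGATGGAGGCATACAAGCATATTTGCGCGT. Replace T with U for the mRNA.

5′-GAUCGACCAUCGAUCCCAGAGCGAGGAUGGAGGCAUACAAGCAUAUUUGCGCGU-3′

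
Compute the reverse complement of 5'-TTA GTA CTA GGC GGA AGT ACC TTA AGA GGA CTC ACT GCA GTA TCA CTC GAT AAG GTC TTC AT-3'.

Reading the sequence 3'→5' and pairing each base (A↔T, G↔C) gives the reverse complement directly.

5'-ATGAAGACCTTATCGAGTGATACTGCAGTGAGTCCTCTTAAGGTACTTCCGCCTAGTACTAA-3'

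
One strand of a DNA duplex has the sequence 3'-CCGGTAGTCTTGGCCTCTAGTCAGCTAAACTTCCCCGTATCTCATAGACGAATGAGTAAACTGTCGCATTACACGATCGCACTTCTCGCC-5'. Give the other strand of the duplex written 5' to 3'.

The strand is given 3'→5', so its complement runs 5'→3' in the same left-to-right order: pair each base A↔T, G↔C.

5'-GGCCATCAGAACCGGAGATCAGTCGATTTGAAGGGGCATAGAGTATCTGCTTACTCATTTGACAGCGTAATGTGCTAGCGTGAAGAGCGG-3'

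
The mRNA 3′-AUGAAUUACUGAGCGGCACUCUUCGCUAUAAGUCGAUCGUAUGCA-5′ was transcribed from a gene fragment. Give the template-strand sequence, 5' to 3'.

Written 5'→3' the mRNA is ACGUAUGCUAGCUGAAUAUCGCUUCUCACGGCGAGUCAUUAAGUA, so the coding DNA strand is ACGTATGCTAGCTGAATATCGCTTCTCACGGCGAGTCATTAAGTA. The template is its reverse complement.

5'-TACTTAATGACTCGCCGTGAGAAGCGATATTCAGCTAGCATACGT-3'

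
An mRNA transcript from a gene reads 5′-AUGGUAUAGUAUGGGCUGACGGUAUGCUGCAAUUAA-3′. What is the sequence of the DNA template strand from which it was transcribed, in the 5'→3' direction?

Replace U with T to get the coding DNA strand: ATGGTATAGTATGGGCTGACGGTATGCTGCAATTAA. The template strand is its reverse complement (complement TACCATATCATACCCGACTGCCATACGACGTTAATT, then reverse).

5′-TTAATTGCAGCATACCGTCAGCCCATACTATACCAT-3′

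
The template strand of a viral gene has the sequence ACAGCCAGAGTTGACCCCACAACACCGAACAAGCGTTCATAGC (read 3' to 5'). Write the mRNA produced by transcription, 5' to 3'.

Reading the template 3'→5' as shown, RNA polymerase pairs each base (A→U, T→A, G↔C) to build mRNA 5'→3' directly.

5'-UGUCGGUCUCAACUGGGGUGUUGUGGCUUGUUCGCAAGUAUCG-3'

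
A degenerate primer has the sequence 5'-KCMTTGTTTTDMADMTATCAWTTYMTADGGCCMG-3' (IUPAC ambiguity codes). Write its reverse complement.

5'-CKGGCCHTAKRAAWTGATAKHTKHAAAACAAKGM-3'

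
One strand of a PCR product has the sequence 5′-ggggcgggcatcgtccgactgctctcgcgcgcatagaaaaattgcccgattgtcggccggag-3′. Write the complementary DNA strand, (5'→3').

Pairing A↔T and G↔C gives CCCCGCCCGTAGCAGGCTGACGAGAGCGCGCGTATCTTTTTAACGGGCTAACAGCCGGCCTC, running 3'→5'. Reverse for the 5'→3' convention.

5′-CTCCGGCCGACAATCGGGCAATTTTTCTATGCGCGCGAGAGCAGTCGGACGATGCCCGCCCC-3′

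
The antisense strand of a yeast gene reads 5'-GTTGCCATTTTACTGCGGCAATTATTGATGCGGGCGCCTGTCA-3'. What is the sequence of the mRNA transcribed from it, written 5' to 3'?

5'-UGACAGGCGCCCGCAUCAAUAAUUGCCGCAGUAAAAUGGCAAC-3'

The mRNA has the sequence of the coding strand (reverse complement of the template) with T→U. Reverse complement of GTTGCCATTTTACTGCGGCAATTATTGATGCGGGCGCCTGTCA is TGACAGGCGCCCGCATCAATAATTGCCGCAGTAAAATGGCAAC; then T→U.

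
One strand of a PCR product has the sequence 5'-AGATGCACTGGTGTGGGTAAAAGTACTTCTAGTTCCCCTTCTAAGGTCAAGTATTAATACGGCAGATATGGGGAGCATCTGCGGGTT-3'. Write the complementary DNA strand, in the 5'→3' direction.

Pairing A↔T and G↔C gives TCTACGTGACCACACCCATTTTCATGAAGATCAAGGGGAAGATTCCAGTTCATAATTATGCCGTCTATACCCCTCGTAGACGCCCAA, running 3'→5'. Reverse for the 5'→3' convention.

5′-AACCCGCAGATGCTCCCCATATCTGCCGTATTAATACTTGACCTTAGAAGGGGAACTAGAAGTACTTTTACCCACACCAGTGCATCT-3′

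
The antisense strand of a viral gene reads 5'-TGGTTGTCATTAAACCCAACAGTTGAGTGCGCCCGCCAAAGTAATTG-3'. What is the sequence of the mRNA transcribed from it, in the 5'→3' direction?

The mRNA has the sequence of the coding strand (reverse complement of the template) with T→U. Reverse complement of TGGTTGTCATTAAACCCAACAGTTGAGTGCGCCCGCCAAAGTAATTG is CAATTACTTTGGCGGGCGCACTCAACTGTTGGGTTTAATGACAACCA; then T→U.

5'-CAAUUACUUUGGCGGGCGCACUCAACUGUUGGGUUUAAUGACAACCA-3'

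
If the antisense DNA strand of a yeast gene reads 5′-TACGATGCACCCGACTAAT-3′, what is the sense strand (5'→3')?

The coding strand is complementary and antiparallel to the template: take the complement (A↔T, G↔C) and reverse.

5'-ATTAGTCGGGTGCATCGTA-3'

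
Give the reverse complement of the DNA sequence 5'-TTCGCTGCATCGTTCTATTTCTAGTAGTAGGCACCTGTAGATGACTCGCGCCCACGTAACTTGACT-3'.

Reading the sequence 3'→5' and pairing each base (A↔T, G↔C) gives the reverse complement directly.

5′-AGTCAAGTTACGTGGGCGCGAGTCATCTACAGGTGCCTACTACTAGAAATAGAACGATGCAGCGAA-3′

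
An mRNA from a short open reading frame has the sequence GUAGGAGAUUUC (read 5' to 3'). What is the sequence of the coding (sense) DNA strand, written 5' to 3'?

5'-GTAGGAGATTTC-3'

The coding DNA strand has the same 5'→3' sequence as the mRNA with U replaced by T.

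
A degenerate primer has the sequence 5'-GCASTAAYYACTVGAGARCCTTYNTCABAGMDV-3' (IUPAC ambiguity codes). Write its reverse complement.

Standard pairs A↔T, G↔C; ambiguity codes pair R↔Y, M↔K, S↔S, B↔V, D↔H, N↔N. Complement (CGTSATTRRTGABCTCTYGGAARNAGTVTCKHB), then reverse for 5'→3'.

5'-BHKCTVTGANRAAGGYTCTCBAGTRRTTASTGC-3'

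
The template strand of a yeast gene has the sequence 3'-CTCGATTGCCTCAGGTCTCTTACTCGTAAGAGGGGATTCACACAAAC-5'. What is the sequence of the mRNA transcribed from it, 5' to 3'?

Reading the template 3'→5' as shown, RNA polymerase pairs each base (A→U, T→A, G↔C) to build mRNA 5'→3' directly.

5′-GAGCUAACGGAGUCCAGAGAAUGAGCAUUCUCCCCUAAGUGUGUUUG-3′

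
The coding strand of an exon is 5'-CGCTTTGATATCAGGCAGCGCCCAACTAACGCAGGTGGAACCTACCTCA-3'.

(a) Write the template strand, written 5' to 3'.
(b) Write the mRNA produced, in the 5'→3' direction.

(a) 5'-TGAGGTAGGTTCCACCTGCGTTAGTTGGGCGCTGCCTGATATCAAAGCG-3'
(b) 5'-CGCUUUGAUAUCAGGCAGCGCCCAACUAACGCAGGUGGAACCUACCUCA-3'

(a) The template strand is the reverse complement of the coding strand: complement GCGAAACTATAGTCCGTCGCGGGTTGATTGCGTCCACCTTGGATGGAGT, then reverse.
(b) mRNA matches the coding strand with T→U.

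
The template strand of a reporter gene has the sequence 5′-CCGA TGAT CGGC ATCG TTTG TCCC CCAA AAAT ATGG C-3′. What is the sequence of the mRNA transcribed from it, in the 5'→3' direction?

5′-GCCAUAUUUUUGGGGGACAAACGAUGCCGAUCAUCGG-3′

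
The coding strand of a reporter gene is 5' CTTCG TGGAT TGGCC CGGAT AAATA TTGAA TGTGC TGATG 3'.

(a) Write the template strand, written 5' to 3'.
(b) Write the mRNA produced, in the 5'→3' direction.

(a) The template strand is the reverse complement of the coding strand: complement GAAGCACCTAACCGGGCCTATTTATAACTTACACGACTAC, then reverse.
(b) mRNA matches the coding strand with T→U.

(a) 5'-CATCAGCACATTCAATATTTATCCGGGCCAATCCACGAAG-3'
(b) 5'-CUUCGUGGAUUGGCCCGGAUAAAUAUUGAAUGUGCUGAUG-3'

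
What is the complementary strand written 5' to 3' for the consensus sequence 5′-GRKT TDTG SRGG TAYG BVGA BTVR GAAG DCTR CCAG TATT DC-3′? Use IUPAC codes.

5′-GHAATACTGGYAGHCTTCYBAVTCBVCRTACCYSCAHAAMYC-3′

Standard pairs A↔T, G↔C; ambiguity codes pair R↔Y, K↔M, S↔S, B↔V, D↔H. Complement (CYMAAHACSYCCATRCVBCTVABYCTTCHGAYGGTCATAAHG), then reverse for 5'→3'.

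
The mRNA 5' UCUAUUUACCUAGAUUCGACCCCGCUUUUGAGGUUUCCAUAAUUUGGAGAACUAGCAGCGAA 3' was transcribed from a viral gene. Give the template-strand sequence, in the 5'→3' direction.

Replace U with T to get the coding DNA strand: TCTATTTACCTAGATTCGACCCCGCTTTTGAGGTTTCCATAATTTGGAGAACTAGCAGCGAA. The template strand is its reverse complement (complement AGATAAATGGATCTAAGCTGGGGCGAAAACTCCAAAGGTATTAAACCTCTTGATCGTCGCTT, then reverse).

5'-TTCGCTGCTAGTTCTCCAAATTATGGAAACCTCAAAAGCGGGGTCGAATCTAGGTAAATAGA-3'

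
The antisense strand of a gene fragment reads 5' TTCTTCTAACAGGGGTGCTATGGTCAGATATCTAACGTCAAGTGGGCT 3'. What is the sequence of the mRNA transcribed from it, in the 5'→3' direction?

5′-AGCCCACUUGACGUUAGAUAUCUGACCAUAGCACCCCUGUUAGAAGAA-3′

RNA polymerase reads the template 3'→5' and synthesizes mRNA 5'→3' by base-pairing (A→U, T→A, G↔C). The complement of the template is AAGAAGATTGTCCCCACGATACCAGTCTATAGATTGCAGTTCACCCGA; antiparallel, so 5'→3' the coding strand is AGCCCACTTGACGTTAGATATCTGACCATAGCACCCCTGTTAGAAGAA. Replace T with U for the mRNA.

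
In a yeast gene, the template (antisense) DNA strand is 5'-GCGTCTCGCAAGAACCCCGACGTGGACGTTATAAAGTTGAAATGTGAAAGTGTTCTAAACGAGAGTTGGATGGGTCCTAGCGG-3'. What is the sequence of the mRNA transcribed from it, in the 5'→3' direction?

5'-CCGCUAGGACCCAUCCAACUCUCGUUUAGAACACUUUCACAUUUCAACUUUAUAACGUCCACGUCGGGGUUCUUGCGAGACGC-3'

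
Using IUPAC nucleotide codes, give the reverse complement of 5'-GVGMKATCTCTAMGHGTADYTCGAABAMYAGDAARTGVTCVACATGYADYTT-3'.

Standard pairs A↔T, G↔C; ambiguity codes pair R↔Y, M↔K, B↔V, D↔H. Complement (CBCKMTAGAGATKCDCATHRAGCTTVTKRTCHTTYACBAGBTGTACRTHRAA), then reverse for 5'→3'.

5'-AARHTRCATGTBGABCAYTTHCTRKTVTTCGARHTACDCKTAGAGATMKCBC-3'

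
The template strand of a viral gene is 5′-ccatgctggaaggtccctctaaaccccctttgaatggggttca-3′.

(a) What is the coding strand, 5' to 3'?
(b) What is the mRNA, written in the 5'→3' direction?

(a) The coding strand is the reverse complement of the template: complement GGTACGACCTTCCAGGGAGATTTGGGGGAAACTTACCCCAAGT, then reverse.
(b) mRNA has the coding-strand sequence with T→U.

(a) 5'-TGAACCCCATTCAAAGGGGGTTTAGAGGGACCTTCCAGCATGG-3'
(b) 5'-UGAACCCCAUUCAAAGGGGGUUUAGAGGGACCUUCCAGCAUGG-3'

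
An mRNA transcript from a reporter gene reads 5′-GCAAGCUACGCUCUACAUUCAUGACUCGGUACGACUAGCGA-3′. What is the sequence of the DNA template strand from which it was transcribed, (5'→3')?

5′-TCGCTAGTCGTACCGAGTCATGAATGTAGAGCGTAGCTTGC-3′

Replace U with T to get the coding DNA strand: GCAAGCTACGCTCTACATTCATGACTCGGTACGACTAGCGA. The template strand is its reverse complement (complement CGTTCGATGCGAGATGTAAGTACTGAGCCATGCTGATCGCT, then reverse).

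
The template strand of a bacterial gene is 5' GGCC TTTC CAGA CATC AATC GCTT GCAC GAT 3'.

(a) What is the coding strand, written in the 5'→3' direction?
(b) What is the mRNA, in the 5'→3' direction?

(a) The coding strand is the reverse complement of the template: complement CCGGAAAGGTCTGTAGTTAGCGAACGTGCTA, then reverse.
(b) mRNA has the coding-strand sequence with T→U.

(a) 5'-ATCGTGCAAGCGATTGATGTCTGGAAAGGCC-3'
(b) 5'-AUCGUGCAAGCGAUUGAUGUCUGGAAAGGCC-3'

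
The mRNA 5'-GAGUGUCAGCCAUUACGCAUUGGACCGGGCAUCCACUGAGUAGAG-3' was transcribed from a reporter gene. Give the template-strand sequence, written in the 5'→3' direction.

Replace U with T to get the coding DNA strand: GAGTGTCAGCCATTACGCATTGGACCGGGCATCCACTGAGTAGAG. The template strand is its reverse complement (complement CTCACAGTCGGTAATGCGTAACCTGGCCCGTAGGTGACTCATCTC, then reverse).

5'-CTCTACTCAGTGGATGCCCGGTCCAATGCGTAATGGCTGACACTC-3'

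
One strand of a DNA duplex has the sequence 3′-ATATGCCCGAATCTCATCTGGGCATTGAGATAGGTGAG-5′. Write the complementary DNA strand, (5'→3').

The strand is given 3'→5', so its complement runs 5'→3' in the same left-to-right order: pair each base A↔T, G↔C.

5'-TATACGGGCTTAGAGTAGACCCGTAACTCTATCCACTC-3'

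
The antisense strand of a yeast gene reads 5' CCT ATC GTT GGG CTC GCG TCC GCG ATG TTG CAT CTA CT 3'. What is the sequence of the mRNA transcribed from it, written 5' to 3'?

5'-AGUAGAUGCAACAUCGCGGACGCGAGCCCAACGAUAGG-3'

The mRNA has the sequence of the coding strand (reverse complement of the template) with T→U. Reverse complement of CCTATCGTTGGGCTCGCGTCCGCGATGTTGCATCTACT is AGTAGATGCAACATCGCGGACGCGAGCCCAACGATAGG; then T→U.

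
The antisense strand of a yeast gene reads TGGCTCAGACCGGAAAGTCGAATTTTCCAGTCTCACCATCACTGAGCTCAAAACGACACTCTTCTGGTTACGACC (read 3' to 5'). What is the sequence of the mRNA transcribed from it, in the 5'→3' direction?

Reading the template 3'→5' as shown, RNA polymerase pairs each base (A→U, T→A, G↔C) to build mRNA 5'→3' directly.

5′-ACCGAGUCUGGCCUUUCAGCUUAAAAGGUCAGAGUGGUAGUGACUCGAGUUUUGCUGUGAGAAGACCAAUGCUGG-3′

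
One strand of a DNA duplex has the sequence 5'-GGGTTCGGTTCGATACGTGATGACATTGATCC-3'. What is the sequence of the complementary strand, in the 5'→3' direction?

The complement of GGGTTCGGTTCGATACGTGATGACATTGATCC is CCCAAGCCAAGCTATGCACTACTGTAACTAGG (A↔T, G↔C). DNA strands are antiparallel, so the complementary strand runs 3'→5'; reversing gives the 5'→3' form.

5'-GGATCAATGTCATCACGTATCGAACCGAACCC-3'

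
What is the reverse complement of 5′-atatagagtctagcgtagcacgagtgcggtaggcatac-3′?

Reading the sequence 3'→5' and pairing each base (A↔T, G↔C) gives the reverse complement directly.

5'-GTATGCCTACCGCACTCGTGCTACGCTAGACTCTATAT-3'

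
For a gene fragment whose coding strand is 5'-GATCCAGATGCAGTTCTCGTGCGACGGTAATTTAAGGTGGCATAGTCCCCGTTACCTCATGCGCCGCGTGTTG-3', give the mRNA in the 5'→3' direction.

5'-GAUCCAGAUGCAGUUCUCGUGCGACGGUAAUUUAAGGUGGCAUAGUCCCCGUUACCUCAUGCGCCGCGUGUUG-3'

mRNA has the coding-strand sequence with U in place of T.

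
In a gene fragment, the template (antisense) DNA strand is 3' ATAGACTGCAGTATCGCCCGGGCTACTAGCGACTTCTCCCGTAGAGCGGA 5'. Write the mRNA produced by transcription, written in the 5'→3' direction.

5'-UAUCUGACGUCAUAGCGGGCCCGAUGAUCGCUGAAGAGGGCAUCUCGCCU-3'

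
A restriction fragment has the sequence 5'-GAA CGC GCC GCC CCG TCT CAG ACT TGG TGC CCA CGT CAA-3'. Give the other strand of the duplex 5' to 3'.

5′-TTGACGTGGGCACCAAGTCTGAGACGGGGCGGCGCGTTC-3′

The complement of GAACGCGCCGCCCCGTCTCAGACTTGGTGCCCACGTCAA is CTTGCGCGGCGGGGCAGAGTCTGAACCACGGGTGCAGTT (A↔T, G↔C). DNA strands are antiparallel, so the complementary strand runs 3'→5'; reversing gives the 5'→3' form.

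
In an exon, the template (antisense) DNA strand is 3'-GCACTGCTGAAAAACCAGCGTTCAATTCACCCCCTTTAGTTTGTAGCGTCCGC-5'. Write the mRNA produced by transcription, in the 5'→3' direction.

5′-CGUGACGACUUUUUGGUCGCAAGUUAAGUGGGGGAAAUCAAACAUCGCAGGCG-3′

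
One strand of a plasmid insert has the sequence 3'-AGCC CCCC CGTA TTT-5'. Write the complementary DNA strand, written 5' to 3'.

The strand is given 3'→5', so its complement runs 5'→3' in the same left-to-right order: pair each base A↔T, G↔C.

5'-TCGGGGGGGCATAAA-3'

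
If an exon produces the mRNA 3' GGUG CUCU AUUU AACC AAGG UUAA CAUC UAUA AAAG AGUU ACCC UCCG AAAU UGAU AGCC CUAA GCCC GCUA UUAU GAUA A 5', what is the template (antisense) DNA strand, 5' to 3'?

5'-CCACGAGATAAATTGGTTCCAATTGTAGATATTTTCTCAATGGGAGGCTTTAACTATCGGGATTCGGGCGATAATACTATT-3'

Written 5'→3' the mRNA is AAUAGUAUUAUCGCCCGAAUCCCGAUAGUUAAAGCCUCCCAUUGAGAAAAUAUCUACAAUUGGAACCAAUUUAUCUCGUGG, so the coding DNA strand is AATAGTATTATCGCCCGAATCCCGATAGTTAAAGCCTCCCATTGAGAAAATATCTACAATTGGAACCAATTTATCTCGTGG. The template is its reverse complement.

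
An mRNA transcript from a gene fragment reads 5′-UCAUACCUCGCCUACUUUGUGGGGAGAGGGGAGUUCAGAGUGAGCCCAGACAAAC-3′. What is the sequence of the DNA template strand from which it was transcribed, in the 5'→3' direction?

5′-GTTTGTCTGGGCTCACTCTGAACTCCCCTCTCCCCACAAAGTAGGCGAGGTATGA-3′

Replace U with T to get the coding DNA strand: TCATACCTCGCCTACTTTGTGGGGAGAGGGGAGTTCAGAGTGAGCCCAGACAAAC. The template strand is its reverse complement (complement AGTATGGAGCGGATGAAACACCCCTCTCCCCTCAAGTCTCACTCGGGTCTGTTTG, then reverse).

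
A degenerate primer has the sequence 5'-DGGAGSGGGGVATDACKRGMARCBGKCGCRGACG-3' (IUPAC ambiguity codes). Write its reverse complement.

5'-CGTCYGCGMCVGYTKCYMGTHATBCCCCSCTCCH-3'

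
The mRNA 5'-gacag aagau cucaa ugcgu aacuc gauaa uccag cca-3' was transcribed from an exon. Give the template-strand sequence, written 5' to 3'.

5'-TGGCTGGATTATCGAGTTACGCATTGAGATCTTCTGTC-3'

Replace U with T to get the coding DNA strand: GACAGAAGATCTCAATGCGTAACTCGATAATCCAGCCA. The template strand is its reverse complement (complement CTGTCTTCTAGAGTTACGCATTGAGCTATTAGGTCGGT, then reverse).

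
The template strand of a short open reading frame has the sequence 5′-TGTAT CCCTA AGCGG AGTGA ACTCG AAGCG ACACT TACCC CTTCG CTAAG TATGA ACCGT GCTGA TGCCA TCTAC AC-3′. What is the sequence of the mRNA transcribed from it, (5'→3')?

5'-GUGUAGAUGGCAUCAGCACGGUUCAUACUUAGCGAAGGGGUAAGUGUCGCUUCGAGUUCACUCCGCUUAGGGAUACA-3'

RNA polymerase reads the template 3'→5' and synthesizes mRNA 5'→3' by base-pairing (A→U, T→A, G↔C). The complement of the template is ACATAGGGATTCGCCTCACTTGAGCTTCGCTGTGAATGGGGAAGCGATTCATACTTGGCACGACTACGGTAGATGTG; antiparallel, so 5'→3' the coding strand is GTGTAGATGGCATCAGCACGGTTCATACTTAGCGAAGGGGTAAGTGTCGCTTCGAGTTCACTCCGCTTAGGGATACA. Replace T with U for the mRNA.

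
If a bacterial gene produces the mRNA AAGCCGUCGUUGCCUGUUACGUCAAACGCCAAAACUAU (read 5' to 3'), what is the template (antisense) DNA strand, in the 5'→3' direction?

5'-ATAGTTTTGGCGTTTGACGTAACAGGCAACGACGGCTT-3'

Replace U with T to get the coding DNA strand: AAGCCGTCGTTGCCTGTTACGTCAAACGCCAAAACTAT. The template strand is its reverse complement (complement TTCGGCAGCAACGGACAATGCAGTTTGCGGTTTTGATA, then reverse).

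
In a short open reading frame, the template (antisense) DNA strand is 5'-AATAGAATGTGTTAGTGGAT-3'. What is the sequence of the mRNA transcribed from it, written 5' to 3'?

5′-AUCCACUAACACAUUCUAUU-3′

The mRNA has the sequence of the coding strand (reverse complement of the template) with T→U. Reverse complement of AATAGAATGTGTTAGTGGAT is ATCCACTAACACATTCTATT; then T→U.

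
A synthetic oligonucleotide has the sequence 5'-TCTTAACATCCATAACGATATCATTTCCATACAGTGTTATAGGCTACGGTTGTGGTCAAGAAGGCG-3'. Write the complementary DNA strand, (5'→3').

5'-CGCCTTCTTGACCACAACCGTAGCCTATAACACTGTATGGAAATGATATCGTTATGGATGTTAAGA-3'

The complement of TCTTAACATCCATAACGATATCATTTCCATACAGTGTTATAGGCTACGGTTGTGGTCAAGAAGGCG is AGAATTGTAGGTATTGCTATAGTAAAGGTATGTCACAATATCCGATGCCAACACCAGTTCTTCCGC (A↔T, G↔C). DNA strands are antiparallel, so the complementary strand runs 3'→5'; reversing gives the 5'→3' form.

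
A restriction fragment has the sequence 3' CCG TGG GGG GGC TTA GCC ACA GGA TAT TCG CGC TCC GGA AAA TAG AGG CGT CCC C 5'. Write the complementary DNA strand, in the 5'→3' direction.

5'-GGCACCCCCCCGAATCGGTGTCCTATAAGCGCGAGGCCTTTTATCTCCGCAGGGG-3'

The strand is given 3'→5', so its complement runs 5'→3' in the same left-to-right order: pair each base A↔T, G↔C.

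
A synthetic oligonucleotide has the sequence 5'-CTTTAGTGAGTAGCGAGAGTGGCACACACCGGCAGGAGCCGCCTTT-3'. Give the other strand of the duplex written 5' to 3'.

5'-AAAGGCGGCTCCTGCCGGTGTGTGCCACTCTCGCTACTCACTAAAG-3'

The complement of CTTTAGTGAGTAGCGAGAGTGGCACACACCGGCAGGAGCCGCCTTT is GAAATCACTCATCGCTCTCACCGTGTGTGGCCGTCCTCGGCGGAAA (A↔T, G↔C). DNA strands are antiparallel, so the complementary strand runs 3'→5'; reversing gives the 5'→3' form.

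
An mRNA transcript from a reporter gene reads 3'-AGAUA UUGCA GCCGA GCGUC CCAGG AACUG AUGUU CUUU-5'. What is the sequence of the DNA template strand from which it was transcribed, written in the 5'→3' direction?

5'-TCTATAACGTCGGCTCGCAGGGTCCTTGACTACAAGAAA-3'

Written 5'→3' the mRNA is UUUCUUGUAGUCAAGGACCCUGCGAGCCGACGUUAUAGA, so the coding DNA strand is TTTCTTGTAGTCAAGGACCCTGCGAGCCGACGTTATAGA. The template is its reverse complement.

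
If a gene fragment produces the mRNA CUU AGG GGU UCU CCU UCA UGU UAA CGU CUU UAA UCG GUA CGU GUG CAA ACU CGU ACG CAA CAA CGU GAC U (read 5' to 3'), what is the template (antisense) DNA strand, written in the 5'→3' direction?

5'-AGTCACGTTGTTGCGTACGAGTTTGCACACGTACCGATTAAAGACGTTAACATGAAGGAGAACCCCTAAG-3'

Replace U with T to get the coding DNA strand: CTTAGGGGTTCTCCTTCATGTTAACGTCTTTAATCGGTACGTGTGCAAACTCGTACGCAACAACGTGACT. The template strand is its reverse complement (complement GAATCCCCAAGAGGAAGTACAATTGCAGAAATTAGCCATGCACACGTTTGAGCATGCGTTGTTGCACTGA, then reverse).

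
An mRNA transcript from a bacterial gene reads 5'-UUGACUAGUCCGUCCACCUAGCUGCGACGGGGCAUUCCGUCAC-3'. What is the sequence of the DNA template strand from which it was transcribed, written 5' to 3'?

5'-GTGACGGAATGCCCCGTCGCAGCTAGGTGGACGGACTAGTCAA-3'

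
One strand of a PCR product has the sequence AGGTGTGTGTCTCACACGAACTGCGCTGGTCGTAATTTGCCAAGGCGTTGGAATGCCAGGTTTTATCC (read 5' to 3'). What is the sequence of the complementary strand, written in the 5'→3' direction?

5'-GGATAAAACCTGGCATTCCAACGCCTTGGCAAATTACGACCAGCGCAGTTCGTGTGAGACACACACCT-3'

The complement of AGGTGTGTGTCTCACACGAACTGCGCTGGTCGTAATTTGCCAAGGCGTTGGAATGCCAGGTTTTATCC is TCCACACACAGAGTGTGCTTGACGCGACCAGCATTAAACGGTTCCGCAACCTTACGGTCCAAAATAGG (A↔T, G↔C). DNA strands are antiparallel, so the complementary strand runs 3'→5'; reversing gives the 5'→3' form.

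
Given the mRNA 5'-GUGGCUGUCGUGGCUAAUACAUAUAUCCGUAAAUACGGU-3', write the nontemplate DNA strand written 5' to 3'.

5'-GTGGCTGTCGTGGCTAATACATATATCCGTAAATACGGT-3'

The coding DNA strand has the same 5'→3' sequence as the mRNA with U replaced by T.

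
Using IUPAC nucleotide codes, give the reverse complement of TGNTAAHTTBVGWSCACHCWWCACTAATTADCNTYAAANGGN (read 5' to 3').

Standard pairs A↔T, G↔C; ambiguity codes pair Y↔R, W↔W, S↔S, B↔V, D↔H, N↔N. Complement (ACNATTDAAVBCWSGTGDGWWGTGATTAATHGNARTTTNCCN), then reverse for 5'→3'.

5′-NCCNTTTRANGHTAATTAGTGWWGDGTGSWCBVAADTTANCA-3′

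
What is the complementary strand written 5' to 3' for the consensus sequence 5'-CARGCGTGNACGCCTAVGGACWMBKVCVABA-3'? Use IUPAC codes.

5'-TVTBGBMVKWGTCCBTAGGCGTNCACGCYTG-3'

Standard pairs A↔T, G↔C; ambiguity codes pair R↔Y, M↔K, W↔W, B↔V, N↔N. Complement (GTYCGCACNTGCGGATBCCTGWKVMBGBTVT), then reverse for 5'→3'.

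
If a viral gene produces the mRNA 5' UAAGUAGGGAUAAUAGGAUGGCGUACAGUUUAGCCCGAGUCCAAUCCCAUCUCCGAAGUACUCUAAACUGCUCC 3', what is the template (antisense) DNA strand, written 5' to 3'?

5'-GGAGCAGTTTAGAGTACTTCGGAGATGGGATTGGACTCGGGCTAAACTGTACGCCATCCTATTATCCCTACTTA-3'

Replace U with T to get the coding DNA strand: TAAGTAGGGATAATAGGATGGCGTACAGTTTAGCCCGAGTCCAATCCCATCTCCGAAGTACTCTAAACTGCTCC. The template strand is its reverse complement (complement ATTCATCCCTATTATCCTACCGCATGTCAAATCGGGCTCAGGTTAGGGTAGAGGCTTCATGAGATTTGACGAGG, then reverse).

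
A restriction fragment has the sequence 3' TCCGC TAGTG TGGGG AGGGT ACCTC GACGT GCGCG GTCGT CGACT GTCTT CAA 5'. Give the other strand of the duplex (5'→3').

5'-AGGCGATCACACCCCTCCCATGGAGCTGCACGCGCCAGCAGCTGACAGAAGTT-3'

The strand is given 3'→5', so its complement runs 5'→3' in the same left-to-right order: pair each base A↔T, G↔C.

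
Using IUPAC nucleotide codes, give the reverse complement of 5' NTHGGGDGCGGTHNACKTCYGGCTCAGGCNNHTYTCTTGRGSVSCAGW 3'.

Standard pairs A↔T, G↔C; ambiguity codes pair R↔Y, K↔M, W↔W, S↔S, D↔H, V↔B, N↔N. Complement (NADCCCHCGCCADNTGMAGRCCGAGTCCGNNDARAGAACYCSBSGTCW), then reverse for 5'→3'.

5'-WCTGSBSCYCAAGARADNNGCCTGAGCCRGAMGTNDACCGCHCCCDAN-3'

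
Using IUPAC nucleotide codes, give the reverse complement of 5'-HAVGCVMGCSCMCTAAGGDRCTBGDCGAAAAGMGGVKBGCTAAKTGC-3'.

Standard pairs A↔T, G↔C; ambiguity codes pair R↔Y, M↔K, S↔S, B↔V, D↔H. Complement (DTBCGBKCGSGKGATTCCHYGAVCHGCTTTTCKCCBMVCGATTMACG), then reverse for 5'→3'.

5'-GCAMTTAGCVMBCCKCTTTTCGHCVAGYHCCTTAGKGSGCKBGCBTD-3'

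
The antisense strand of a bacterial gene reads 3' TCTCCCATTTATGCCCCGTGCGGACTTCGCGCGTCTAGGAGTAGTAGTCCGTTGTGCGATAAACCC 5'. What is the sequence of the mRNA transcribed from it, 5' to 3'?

5'-AGAGGGUAAAUACGGGGCACGCCUGAAGCGCGCAGAUCCUCAUCAUCAGGCAACACGCUAUUUGGG-3'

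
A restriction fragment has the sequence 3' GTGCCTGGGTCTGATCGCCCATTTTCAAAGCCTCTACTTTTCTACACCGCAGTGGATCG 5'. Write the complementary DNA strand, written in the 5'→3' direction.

The strand is given 3'→5', so its complement runs 5'→3' in the same left-to-right order: pair each base A↔T, G↔C.

5'-CACGGACCCAGACTAGCGGGTAAAAGTTTCGGAGATGAAAAGATGTGGCGTCACCTAGC-3'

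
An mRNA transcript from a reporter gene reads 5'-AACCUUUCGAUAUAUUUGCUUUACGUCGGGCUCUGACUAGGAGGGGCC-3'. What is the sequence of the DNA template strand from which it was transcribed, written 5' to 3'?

Replace U with T to get the coding DNA strand: AACCTTTCGATATATTTGCTTTACGTCGGGCTCTGACTAGGAGGGGCC. The template strand is its reverse complement (complement TTGGAAAGCTATATAAACGAAATGCAGCCCGAGACTGATCCTCCCCGG, then reverse).

5'-GGCCCCTCCTAGTCAGAGCCCGACGTAAAGCAAATATATCGAAAGGTT-3'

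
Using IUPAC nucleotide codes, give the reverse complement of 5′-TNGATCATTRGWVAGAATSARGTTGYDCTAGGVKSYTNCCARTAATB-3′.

5'-VATTAYTGGNARSMBCCTAGHRCAACYTSATTCTBWCYAATGATCNA-3'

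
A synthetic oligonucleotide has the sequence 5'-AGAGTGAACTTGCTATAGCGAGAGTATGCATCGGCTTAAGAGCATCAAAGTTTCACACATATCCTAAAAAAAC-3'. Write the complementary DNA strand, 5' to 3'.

5′-GTTTTTTTAGGATATGTGTGAAACTTTGATGCTCTTAAGCCGATGCATACTCTCGCTATAGCAAGTTCACTCT-3′

The complement of AGAGTGAACTTGCTATAGCGAGAGTATGCATCGGCTTAAGAGCATCAAAGTTTCACACATATCCTAAAAAAAC is TCTCACTTGAACGATATCGCTCTCATACGTAGCCGAATTCTCGTAGTTTCAAAGTGTGTATAGGATTTTTTTG (A↔T, G↔C). DNA strands are antiparallel, so the complementary strand runs 3'→5'; reversing gives the 5'→3' form.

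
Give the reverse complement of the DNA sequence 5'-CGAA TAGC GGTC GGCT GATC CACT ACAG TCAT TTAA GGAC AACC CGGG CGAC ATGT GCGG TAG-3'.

Reading the sequence 3'→5' and pairing each base (A↔T, G↔C) gives the reverse complement directly.

5'-CTACCGCACATGTCGCCCGGGTTGTCCTTAAATGACTGTAGTGGATCAGCCGACCGCTATTCG-3'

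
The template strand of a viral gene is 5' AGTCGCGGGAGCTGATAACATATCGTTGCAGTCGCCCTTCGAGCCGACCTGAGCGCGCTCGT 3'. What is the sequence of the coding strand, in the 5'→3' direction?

5'-ACGAGCGCGCTCAGGTCGGCTCGAAGGGCGACTGCAACGATATGTTATCAGCTCCCGCGACT-3'

The coding strand is complementary and antiparallel to the template: take the complement (A↔T, G↔C) and reverse.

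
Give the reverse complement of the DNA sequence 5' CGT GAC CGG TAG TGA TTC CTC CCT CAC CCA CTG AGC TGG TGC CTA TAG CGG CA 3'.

Reading the sequence 3'→5' and pairing each base (A↔T, G↔C) gives the reverse complement directly.

5'-TGCCGCTATAGGCACCAGCTCAGTGGGTGAGGGAGGAATCACTACCGGTCACG-3'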